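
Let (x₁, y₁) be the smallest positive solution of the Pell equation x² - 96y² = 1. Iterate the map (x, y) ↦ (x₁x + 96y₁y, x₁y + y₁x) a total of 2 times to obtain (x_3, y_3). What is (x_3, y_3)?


Step 1: Find the fundamental solution (x₁, y₁) of x² - 96y² = 1.
  Expand √96 as a continued fraction. a₀ = ⌊√96⌋ = 9; iterate m_{k+1} = d_k·a_k − m_k, d_{k+1} = (96 − m_{k+1}²)/d_k, a_{k+1} = ⌊(a₀ + m_{k+1})/d_{k+1}⌋ (starting m₀ = 0, d₀ = 1), with convergents p_k = a_k·p_{k-1} + p_{k-2}, q_k = a_k·q_{k-1} + q_{k-2} (p₋₁ = 1, q₋₁ = 0):
  k = 0: a₀ = 9; p₀/q₀ = 9/1; p₀² − 96·q₀² = 81 − 96 = -15.
  k = 1: m = 9, d = 15, a = ⌊(9 + 9)/15⌋ = 1; p/q = (1·9 + 1)/(1·1 + 0) = 10/1; p² − 96·q² = 100 − 96 = 4.
  k = 2: m = 6, d = 4, a = ⌊(9 + 6)/4⌋ = 3; p/q = (3·10 + 9)/(3·1 + 1) = 39/4; p² − 96·q² = 1521 − 1536 = -15.
  k = 3: m = 6, d = 15, a = ⌊(9 + 6)/15⌋ = 1; p/q = (1·39 + 10)/(1·4 + 1) = 49/5; p² − 96·q² = 2401 − 2400 = 1.
  The first convergent with p² − 96·q² = 1 gives the fundamental solution (x₁, y₁) = (49, 5).
Step 2: Apply the recurrence (x_{n+1}, y_{n+1}) = (x₁x_n + 96y₁y_n, x₁y_n + y₁x_n) repeatedly.
  From (x_1, y_1) = (49, 5): x_2 = 49·49 + 96·5·5 = 4801; y_2 = 49·5 + 5·49 = 490.
  From (x_2, y_2) = (4801, 490): x_3 = 49·4801 + 96·5·490 = 470449; y_3 = 49·490 + 5·4801 = 48015.
Step 3: Verify x_3² - 96·y_3² = 221322261601 - 221322261600 = 1 (should be 1). ✓

(x_1, y_1) = (49, 5); (x_3, y_3) = (470449, 48015).


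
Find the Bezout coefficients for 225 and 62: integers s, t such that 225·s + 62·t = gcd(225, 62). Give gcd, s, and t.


Euclidean algorithm on (225, 62) — divide until remainder is 0:
  225 = 3 · 62 + 39
  62 = 1 · 39 + 23
  39 = 1 · 23 + 16
  23 = 1 · 16 + 7
  16 = 2 · 7 + 2
  7 = 3 · 2 + 1
  2 = 2 · 1 + 0
gcd(225, 62) = 1.
Track Bezout coefficients alongside the remainders: start with r₀ = 225 = a·1 + b·0 (s = 1, t = 0) and r₁ = 62 = a·0 + b·1 (s = 0, t = 1); each new remainder r_{k+1} = r_{k-1} − q_k·r_k inherits s_{k+1} = s_{k-1} − q_k·s_k, t_{k+1} = t_{k-1} − q_k·t_k, so r_k = a·s_k + b·t_k at every step:
  q = 3: r = 39, s = 1 − 3·0 = 1, t = 0 − 3·1 = -3  (check: 225·1 + 62·(-3) = 39)
  q = 1: r = 23, s = 0 − 1·1 = -1, t = 1 − 1·(-3) = 4  (check: 225·(-1) + 62·4 = 23)
  q = 1: r = 16, s = 1 − 1·(-1) = 2, t = -3 − 1·4 = -7  (check: 225·2 + 62·(-7) = 16)
  q = 1: r = 7, s = -1 − 1·2 = -3, t = 4 − 1·(-7) = 11  (check: 225·(-3) + 62·11 = 7)
  q = 2: r = 2, s = 2 − 2·(-3) = 8, t = -7 − 2·11 = -29  (check: 225·8 + 62·(-29) = 2)
  q = 3: r = 1, s = -3 − 3·8 = -27, t = 11 − 3·(-29) = 98  (check: 225·(-27) + 62·98 = 1)
The row with r = 1 (the gcd) gives the Bezout coefficients s = -27, t = 98.
Result: 225 · (-27) + 62 · (98) = 1.

gcd(225, 62) = 1; s = -27, t = 98 (check: 225·(-27) + 62·98 = 1).


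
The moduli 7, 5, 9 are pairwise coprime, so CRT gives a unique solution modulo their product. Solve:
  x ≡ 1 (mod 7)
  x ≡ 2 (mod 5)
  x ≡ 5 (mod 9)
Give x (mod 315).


Moduli 7, 5, 9 are pairwise coprime; by CRT there is a unique solution modulo M = 7 · 5 · 9 = 315.
Solve pairwise, accumulating the modulus:
  Start with x ≡ 1 (mod 7).
  Combine with x ≡ 2 (mod 5): since gcd(7, 5) = 1, we get a unique residue mod 35.
    Write x = 1 + 7·t and substitute into x ≡ 2 (mod 5): 7·t ≡ 2 − 1 = 1 (mod 5).
    Reduce coefficients mod 5: 2·t ≡ 1 (mod 5).
    The inverse of 2 mod 5 is 3 (since 2·3 = 6 = 1·5 + 1), so t ≡ 3·1 = 3 ≡ 3 (mod 5).
    Then x = 1 + 7·3 = 22, valid modulo lcm(7, 5) = 35: x ≡ 22 (mod 35).
  Combine with x ≡ 5 (mod 9): since gcd(35, 9) = 1, we get a unique residue mod 315.
    Write x = 22 + 35·t and substitute into x ≡ 5 (mod 9): 35·t ≡ 5 − 22 = -17 (mod 9).
    Reduce coefficients mod 9: 8·t ≡ 1 (mod 9).
    The inverse of 8 mod 9 is 8 (since 8·8 = 64 = 7·9 + 1), so t ≡ 8·1 = 8 ≡ 8 (mod 9).
    Then x = 22 + 35·8 = 302, valid modulo lcm(35, 9) = 315: x ≡ 302 (mod 315).
Verify: 302 mod 7 = 1 ✓, 302 mod 5 = 2 ✓, 302 mod 9 = 5 ✓.

x ≡ 302 (mod 315).


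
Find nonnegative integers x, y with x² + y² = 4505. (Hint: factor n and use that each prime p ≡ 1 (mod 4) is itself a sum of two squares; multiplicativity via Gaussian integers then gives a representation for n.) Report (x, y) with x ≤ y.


Step 1: Factor n = 4505 = 5 · 17 · 53.
Step 2: Check the mod-4 condition on each prime factor: 5 ≡ 1 (mod 4), exponent 1; 17 ≡ 1 (mod 4), exponent 1; 53 ≡ 1 (mod 4), exponent 1.
All primes ≡ 3 (mod 4) appear to even exponent (or don't appear), so by the two-squares theorem n IS expressible as a sum of two squares.
Step 3: Build a representation. Here n = 5 · 17 · 53 is a product of primes ≡ 1 (mod 4). Each prime p ≡ 1 (mod 4) is itself a sum of two squares; find a² by testing p − a² for a perfect square:
  5: 5 − 1² = 4 = 2² ⇒ 5 = 1² + 2².
  17: 17 − 1² = 16 = 4² ⇒ 17 = 1² + 4².
  53: 53 − 1² = 52, 53 − 2² = 49 = 7² ⇒ 53 = 2² + 7².
  Combine using the Brahmagupta–Fibonacci identity (a² + b²)(c² + d²) = (ac − bd)² + (ad + bc)² = (ac + bd)² + (ad − bc)²:
  5 · 17 = 85: from (1² + 2²)(1² + 4²), take (1·1 − 2·4, 1·4 + 2·1) = (1 − 8, 4 + 2) = (-7, 6); dropping signs (only squares matter) gives (7, 6); check 7² + 6² = 49 + 36 = 85 ✓.
  85 · 53 = 4505: from (7² + 6²)(2² + 7²), take (7·2 − 6·7, 7·7 + 6·2) = (14 − 42, 49 + 12) = (-28, 61); dropping signs (only squares matter) gives (28, 61); check 28² + 61² = 784 + 3721 = 4505 ✓.
Step 4: Order so x ≤ y and verify: 28² + 61² = 784 + 3721 = 4505 = n. ✓

n = 4505 = 28² + 61² (one valid representation with x ≤ y).


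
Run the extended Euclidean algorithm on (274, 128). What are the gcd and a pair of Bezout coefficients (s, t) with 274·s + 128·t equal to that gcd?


Euclidean algorithm on (274, 128) — divide until remainder is 0:
  274 = 2 · 128 + 18
  128 = 7 · 18 + 2
  18 = 9 · 2 + 0
gcd(274, 128) = 2.
Track Bezout coefficients alongside the remainders: start with r₀ = 274 = a·1 + b·0 (s = 1, t = 0) and r₁ = 128 = a·0 + b·1 (s = 0, t = 1); each new remainder r_{k+1} = r_{k-1} − q_k·r_k inherits s_{k+1} = s_{k-1} − q_k·s_k, t_{k+1} = t_{k-1} − q_k·t_k, so r_k = a·s_k + b·t_k at every step:
  q = 2: r = 18, s = 1 − 2·0 = 1, t = 0 − 2·1 = -2  (check: 274·1 + 128·(-2) = 18)
  q = 7: r = 2, s = 0 − 7·1 = -7, t = 1 − 7·(-2) = 15  (check: 274·(-7) + 128·15 = 2)
The row with r = 2 (the gcd) gives the Bezout coefficients s = -7, t = 15.
Result: 274 · (-7) + 128 · (15) = 2.

gcd(274, 128) = 2; s = -7, t = 15 (check: 274·(-7) + 128·15 = 2).


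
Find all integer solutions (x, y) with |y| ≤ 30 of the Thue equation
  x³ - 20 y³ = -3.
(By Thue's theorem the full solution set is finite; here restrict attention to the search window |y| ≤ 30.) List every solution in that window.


The equation is x³ - 20y³ = -3. For fixed y, x³ = 20·y³ − 3, so a solution requires the RHS to be a perfect cube.
Strategy: iterate y from -30 to 30, compute RHS = 20·y³ − 3, and check whether it is a (positive or negative) perfect cube.
Check small values of y:
  y = 0: RHS = -3 is not a perfect cube.
  y = 1: RHS = 17 is not a perfect cube.
  y = -1: RHS = -23 is not a perfect cube.
  y = 2: RHS = 157 is not a perfect cube.
  y = -2: RHS = -163 is not a perfect cube.
  y = 3: RHS = 537 is not a perfect cube.
  y = -3: RHS = -543 is not a perfect cube.
Continuing the search up to |y| = 30 finds no solutions either.
No (x, y) in the scanned range satisfies the equation.

No integer solutions with |y| ≤ 30.


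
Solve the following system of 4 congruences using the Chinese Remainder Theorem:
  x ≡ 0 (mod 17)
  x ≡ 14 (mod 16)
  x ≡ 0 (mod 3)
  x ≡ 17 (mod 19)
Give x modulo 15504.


Product of moduli M = 17 · 16 · 3 · 19 = 15504.
Merge one congruence at a time:
  Start: x ≡ 0 (mod 17).
  Combine with x ≡ 14 (mod 16); new modulus lcm = 272.
    Write x = 0 + 17·t and substitute into x ≡ 14 (mod 16): 17·t ≡ 14 − 0 = 14 (mod 16).
    Reduce coefficients mod 16: 1·t ≡ 14 (mod 16).
    So t ≡ 14 (mod 16).
    Then x = 0 + 17·14 = 238, valid modulo lcm(17, 16) = 272: x ≡ 238 (mod 272).
  Combine with x ≡ 0 (mod 3); new modulus lcm = 816.
    Write x = 238 + 272·t and substitute into x ≡ 0 (mod 3): 272·t ≡ 0 − 238 = -238 (mod 3).
    Reduce coefficients mod 3: 2·t ≡ 2 (mod 3).
    The inverse of 2 mod 3 is 2 (since 2·2 = 4 = 1·3 + 1), so t ≡ 2·2 = 4 ≡ 1 (mod 3).
    Then x = 238 + 272·1 = 510, valid modulo lcm(272, 3) = 816: x ≡ 510 (mod 816).
  Combine with x ≡ 17 (mod 19); new modulus lcm = 15504.
    Write x = 510 + 816·t and substitute into x ≡ 17 (mod 19): 816·t ≡ 17 − 510 = -493 (mod 19).
    Reduce coefficients mod 19: 18·t ≡ 1 (mod 19).
    The inverse of 18 mod 19 is 18 (since 18·18 = 324 = 17·19 + 1), so t ≡ 18·1 = 18 ≡ 18 (mod 19).
    Then x = 510 + 816·18 = 15198, valid modulo lcm(816, 19) = 15504: x ≡ 15198 (mod 15504).
Verify against each original: 15198 mod 17 = 0, 15198 mod 16 = 14, 15198 mod 3 = 0, 15198 mod 19 = 17.

x ≡ 15198 (mod 15504).


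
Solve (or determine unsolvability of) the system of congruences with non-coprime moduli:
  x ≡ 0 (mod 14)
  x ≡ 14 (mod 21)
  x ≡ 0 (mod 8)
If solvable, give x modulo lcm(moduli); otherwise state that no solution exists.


Moduli 14, 21, 8 are not pairwise coprime, so CRT works modulo lcm(m_i) when all pairwise compatibility conditions hold.
Pairwise compatibility: gcd(m_i, m_j) must divide a_i - a_j for every pair.
Merge one congruence at a time:
  Start: x ≡ 0 (mod 14).
  Combine with x ≡ 14 (mod 21): gcd(14, 21) = 7; 14 - 0 = 14, which IS divisible by 7, so compatible.
    Write x = 0 + 14·t and substitute into x ≡ 14 (mod 21): 14·t ≡ 14 − 0 = 14 (mod 21).
    Divide the congruence (and modulus) by g = 7: 2·t ≡ 2 (mod 3).
    The inverse of 2 mod 3 is 2 (since 2·2 = 4 = 1·3 + 1), so t ≡ 2·2 = 4 ≡ 1 (mod 3).
    Then x = 0 + 14·1 = 14, valid modulo lcm(14, 21) = 42: x ≡ 14 (mod 42).
  Combine with x ≡ 0 (mod 8): gcd(42, 8) = 2; 0 - 14 = -14, which IS divisible by 2, so compatible.
    Write x = 14 + 42·t and substitute into x ≡ 0 (mod 8): 42·t ≡ 0 − 14 = -14 (mod 8).
    Divide the congruence (and modulus) by g = 2: 21·t ≡ -7 (mod 4).
    Reduce coefficients mod 4: 1·t ≡ 1 (mod 4).
    So t ≡ 1 (mod 4).
    Then x = 14 + 42·1 = 56, valid modulo lcm(42, 8) = 168: x ≡ 56 (mod 168).
Verify: 56 mod 14 = 0, 56 mod 21 = 14, 56 mod 8 = 0.

x ≡ 56 (mod 168).


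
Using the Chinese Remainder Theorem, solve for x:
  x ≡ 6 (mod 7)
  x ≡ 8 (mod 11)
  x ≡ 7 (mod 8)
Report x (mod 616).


Moduli 7, 11, 8 are pairwise coprime; by CRT there is a unique solution modulo M = 7 · 11 · 8 = 616.
Solve pairwise, accumulating the modulus:
  Start with x ≡ 6 (mod 7).
  Combine with x ≡ 8 (mod 11): since gcd(7, 11) = 1, we get a unique residue mod 77.
    Write x = 6 + 7·t and substitute into x ≡ 8 (mod 11): 7·t ≡ 8 − 6 = 2 (mod 11).
    The inverse of 7 mod 11 is 8 (since 7·8 = 56 = 5·11 + 1), so t ≡ 8·2 = 16 ≡ 5 (mod 11).
    Then x = 6 + 7·5 = 41, valid modulo lcm(7, 11) = 77: x ≡ 41 (mod 77).
  Combine with x ≡ 7 (mod 8): since gcd(77, 8) = 1, we get a unique residue mod 616.
    Write x = 41 + 77·t and substitute into x ≡ 7 (mod 8): 77·t ≡ 7 − 41 = -34 (mod 8).
    Reduce coefficients mod 8: 5·t ≡ 6 (mod 8).
    The inverse of 5 mod 8 is 5 (since 5·5 = 25 = 3·8 + 1), so t ≡ 5·6 = 30 ≡ 6 (mod 8).
    Then x = 41 + 77·6 = 503, valid modulo lcm(77, 8) = 616: x ≡ 503 (mod 616).
Verify: 503 mod 7 = 6 ✓, 503 mod 11 = 8 ✓, 503 mod 8 = 7 ✓.

x ≡ 503 (mod 616).


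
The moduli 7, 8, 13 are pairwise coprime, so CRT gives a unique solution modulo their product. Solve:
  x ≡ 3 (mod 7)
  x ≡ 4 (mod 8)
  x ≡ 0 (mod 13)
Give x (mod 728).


Moduli 7, 8, 13 are pairwise coprime; by CRT there is a unique solution modulo M = 7 · 8 · 13 = 728.
Solve pairwise, accumulating the modulus:
  Start with x ≡ 3 (mod 7).
  Combine with x ≡ 4 (mod 8): since gcd(7, 8) = 1, we get a unique residue mod 56.
    Write x = 3 + 7·t and substitute into x ≡ 4 (mod 8): 7·t ≡ 4 − 3 = 1 (mod 8).
    The inverse of 7 mod 8 is 7 (since 7·7 = 49 = 6·8 + 1), so t ≡ 7·1 = 7 ≡ 7 (mod 8).
    Then x = 3 + 7·7 = 52, valid modulo lcm(7, 8) = 56: x ≡ 52 (mod 56).
  Combine with x ≡ 0 (mod 13): since gcd(56, 13) = 1, we get a unique residue mod 728.
    Write x = 52 + 56·t and substitute into x ≡ 0 (mod 13): 56·t ≡ 0 − 52 = -52 (mod 13).
    Reduce coefficients mod 13: 4·t ≡ 0 (mod 13).
    The inverse of 4 mod 13 is 10 (since 4·10 = 40 = 3·13 + 1), so t ≡ 10·0 = 0 ≡ 0 (mod 13).
    Then x = 52 + 56·0 = 52, valid modulo lcm(56, 13) = 728: x ≡ 52 (mod 728).
Verify: 52 mod 7 = 3 ✓, 52 mod 8 = 4 ✓, 52 mod 13 = 0 ✓.

x ≡ 52 (mod 728).


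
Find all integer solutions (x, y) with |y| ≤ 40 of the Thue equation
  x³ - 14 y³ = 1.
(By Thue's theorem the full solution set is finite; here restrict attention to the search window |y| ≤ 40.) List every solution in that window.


The equation is x³ - 14y³ = 1. For fixed y, x³ = 14·y³ + 1, so a solution requires the RHS to be a perfect cube.
Strategy: iterate y from -40 to 40, compute RHS = 14·y³ + 1, and check whether it is a (positive or negative) perfect cube.
Check small values of y:
  y = 0: RHS = 1 = (1)³ ⇒ x = 1 works.
  y = 1: RHS = 15 is not a perfect cube.
  y = -1: RHS = -13 is not a perfect cube.
  y = 2: RHS = 113 is not a perfect cube.
  y = -2: RHS = -111 is not a perfect cube.
  y = 3: RHS = 379 is not a perfect cube.
  y = -3: RHS = -377 is not a perfect cube.
Continuing the search up to |y| = 40 finds no further solutions beyond those listed.
Collected solutions: (1, 0).

Solutions (with |y| ≤ 40): (1, 0).


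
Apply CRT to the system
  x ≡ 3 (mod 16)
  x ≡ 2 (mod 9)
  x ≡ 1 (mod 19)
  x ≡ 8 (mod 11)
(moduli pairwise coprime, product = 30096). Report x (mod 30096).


Product of moduli M = 16 · 9 · 19 · 11 = 30096.
Merge one congruence at a time:
  Start: x ≡ 3 (mod 16).
  Combine with x ≡ 2 (mod 9); new modulus lcm = 144.
    Write x = 3 + 16·t and substitute into x ≡ 2 (mod 9): 16·t ≡ 2 − 3 = -1 (mod 9).
    Reduce coefficients mod 9: 7·t ≡ 8 (mod 9).
    The inverse of 7 mod 9 is 4 (since 7·4 = 28 = 3·9 + 1), so t ≡ 4·8 = 32 ≡ 5 (mod 9).
    Then x = 3 + 16·5 = 83, valid modulo lcm(16, 9) = 144: x ≡ 83 (mod 144).
  Combine with x ≡ 1 (mod 19); new modulus lcm = 2736.
    Write x = 83 + 144·t and substitute into x ≡ 1 (mod 19): 144·t ≡ 1 − 83 = -82 (mod 19).
    Reduce coefficients mod 19: 11·t ≡ 13 (mod 19).
    The inverse of 11 mod 19 is 7 (since 11·7 = 77 = 4·19 + 1), so t ≡ 7·13 = 91 ≡ 15 (mod 19).
    Then x = 83 + 144·15 = 2243, valid modulo lcm(144, 19) = 2736: x ≡ 2243 (mod 2736).
  Combine with x ≡ 8 (mod 11); new modulus lcm = 30096.
    Write x = 2243 + 2736·t and substitute into x ≡ 8 (mod 11): 2736·t ≡ 8 − 2243 = -2235 (mod 11).
    Reduce coefficients mod 11: 8·t ≡ 9 (mod 11).
    The inverse of 8 mod 11 is 7 (since 8·7 = 56 = 5·11 + 1), so t ≡ 7·9 = 63 ≡ 8 (mod 11).
    Then x = 2243 + 2736·8 = 24131, valid modulo lcm(2736, 11) = 30096: x ≡ 24131 (mod 30096).
Verify against each original: 24131 mod 16 = 3, 24131 mod 9 = 2, 24131 mod 19 = 1, 24131 mod 11 = 8.

x ≡ 24131 (mod 30096).


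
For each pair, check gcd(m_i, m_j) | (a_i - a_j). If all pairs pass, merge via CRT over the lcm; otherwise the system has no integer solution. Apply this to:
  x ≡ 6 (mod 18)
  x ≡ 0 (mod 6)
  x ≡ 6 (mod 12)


Moduli 18, 6, 12 are not pairwise coprime, so CRT works modulo lcm(m_i) when all pairwise compatibility conditions hold.
Pairwise compatibility: gcd(m_i, m_j) must divide a_i - a_j for every pair.
Merge one congruence at a time:
  Start: x ≡ 6 (mod 18).
  Combine with x ≡ 0 (mod 6): gcd(18, 6) = 6; 0 - 6 = -6, which IS divisible by 6, so compatible.
    Write x = 6 + 18·t and substitute into x ≡ 0 (mod 6): 18·t ≡ 0 − 6 = -6 (mod 6).
    Divide the congruence (and modulus) by g = 6: 3·t ≡ -1 (mod 1).
    Modulo 1 every t works; take t = 0.
    Then x = 6 + 18·0 = 6, valid modulo lcm(18, 6) = 18: x ≡ 6 (mod 18).
  Combine with x ≡ 6 (mod 12): gcd(18, 12) = 6; 6 - 6 = 0, which IS divisible by 6, so compatible.
    Write x = 6 + 18·t and substitute into x ≡ 6 (mod 12): 18·t ≡ 6 − 6 = 0 (mod 12).
    Divide the congruence (and modulus) by g = 6: 3·t ≡ 0 (mod 2).
    Reduce coefficients mod 2: 1·t ≡ 0 (mod 2).
    So t ≡ 0 (mod 2).
    Then x = 6 + 18·0 = 6, valid modulo lcm(18, 12) = 36: x ≡ 6 (mod 36).
Verify: 6 mod 18 = 6, 6 mod 6 = 0, 6 mod 12 = 6.

x ≡ 6 (mod 36).


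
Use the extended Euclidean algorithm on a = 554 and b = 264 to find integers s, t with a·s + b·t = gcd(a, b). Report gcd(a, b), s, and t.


Euclidean algorithm on (554, 264) — divide until remainder is 0:
  554 = 2 · 264 + 26
  264 = 10 · 26 + 4
  26 = 6 · 4 + 2
  4 = 2 · 2 + 0
gcd(554, 264) = 2.
Track Bezout coefficients alongside the remainders: start with r₀ = 554 = a·1 + b·0 (s = 1, t = 0) and r₁ = 264 = a·0 + b·1 (s = 0, t = 1); each new remainder r_{k+1} = r_{k-1} − q_k·r_k inherits s_{k+1} = s_{k-1} − q_k·s_k, t_{k+1} = t_{k-1} − q_k·t_k, so r_k = a·s_k + b·t_k at every step:
  q = 2: r = 26, s = 1 − 2·0 = 1, t = 0 − 2·1 = -2  (check: 554·1 + 264·(-2) = 26)
  q = 10: r = 4, s = 0 − 10·1 = -10, t = 1 − 10·(-2) = 21  (check: 554·(-10) + 264·21 = 4)
  q = 6: r = 2, s = 1 − 6·(-10) = 61, t = -2 − 6·21 = -128  (check: 554·61 + 264·(-128) = 2)
The row with r = 2 (the gcd) gives the Bezout coefficients s = 61, t = -128.
Result: 554 · (61) + 264 · (-128) = 2.

gcd(554, 264) = 2; s = 61, t = -128 (check: 554·61 + 264·(-128) = 2).


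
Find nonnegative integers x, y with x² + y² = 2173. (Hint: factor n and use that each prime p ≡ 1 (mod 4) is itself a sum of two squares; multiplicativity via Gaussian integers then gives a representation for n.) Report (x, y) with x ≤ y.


Step 1: Factor n = 2173 = 41 · 53.
Step 2: Check the mod-4 condition on each prime factor: 41 ≡ 1 (mod 4), exponent 1; 53 ≡ 1 (mod 4), exponent 1.
All primes ≡ 3 (mod 4) appear to even exponent (or don't appear), so by the two-squares theorem n IS expressible as a sum of two squares.
Step 3: Build a representation. Here n = 41 · 53 is a product of primes ≡ 1 (mod 4). Each prime p ≡ 1 (mod 4) is itself a sum of two squares; find a² by testing p − a² for a perfect square:
  41: 41 − 1² = 40, 41 − 2² = 37, 41 − 3² = 32, 41 − 4² = 25 = 5² ⇒ 41 = 4² + 5².
  53: 53 − 1² = 52, 53 − 2² = 49 = 7² ⇒ 53 = 2² + 7².
  Combine using the Brahmagupta–Fibonacci identity (a² + b²)(c² + d²) = (ac − bd)² + (ad + bc)² = (ac + bd)² + (ad − bc)²:
  41 · 53 = 2173: from (4² + 5²)(2² + 7²), take (4·2 − 5·7, 4·7 + 5·2) = (8 − 35, 28 + 10) = (-27, 38); dropping signs (only squares matter) gives (27, 38); check 27² + 38² = 729 + 1444 = 2173 ✓.
Step 4: Order so x ≤ y and verify: 27² + 38² = 729 + 1444 = 2173 = n. ✓

n = 2173 = 27² + 38² (one valid representation with x ≤ y).


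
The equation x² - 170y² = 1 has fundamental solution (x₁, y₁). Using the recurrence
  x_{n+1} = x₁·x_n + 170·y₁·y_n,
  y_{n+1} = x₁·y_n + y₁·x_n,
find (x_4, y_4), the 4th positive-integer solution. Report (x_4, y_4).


Step 1: Find the fundamental solution (x₁, y₁) of x² - 170y² = 1.
  Expand √170 as a continued fraction. a₀ = ⌊√170⌋ = 13; iterate m_{k+1} = d_k·a_k − m_k, d_{k+1} = (170 − m_{k+1}²)/d_k, a_{k+1} = ⌊(a₀ + m_{k+1})/d_{k+1}⌋ (starting m₀ = 0, d₀ = 1), with convergents p_k = a_k·p_{k-1} + p_{k-2}, q_k = a_k·q_{k-1} + q_{k-2} (p₋₁ = 1, q₋₁ = 0):
  k = 0: a₀ = 13; p₀/q₀ = 13/1; p₀² − 170·q₀² = 169 − 170 = -1.
  k = 1: m = 13, d = 1, a = ⌊(13 + 13)/1⌋ = 26; p/q = (26·13 + 1)/(26·1 + 0) = 339/26; p² − 170·q² = 114921 − 114920 = 1.
  The first convergent with p² − 170·q² = 1 gives the fundamental solution (x₁, y₁) = (339, 26).
Step 2: Apply the recurrence (x_{n+1}, y_{n+1}) = (x₁x_n + 170y₁y_n, x₁y_n + y₁x_n) repeatedly.
  From (x_1, y_1) = (339, 26): x_2 = 339·339 + 170·26·26 = 229841; y_2 = 339·26 + 26·339 = 17628.
  From (x_2, y_2) = (229841, 17628): x_3 = 339·229841 + 170·26·17628 = 155831859; y_3 = 339·17628 + 26·229841 = 11951758.
  From (x_3, y_3) = (155831859, 11951758): x_4 = 339·155831859 + 170·26·11951758 = 105653770561; y_4 = 339·11951758 + 26·155831859 = 8103274296.
Step 3: Verify x_4² - 170·y_4² = 11162719233756430254721 - 11162719233756430254720 = 1 (should be 1). ✓

(x_1, y_1) = (339, 26); (x_4, y_4) = (105653770561, 8103274296).


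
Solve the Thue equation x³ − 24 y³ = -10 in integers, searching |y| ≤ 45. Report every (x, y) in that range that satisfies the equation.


The equation is x³ - 24y³ = -10. For fixed y, x³ = 24·y³ − 10, so a solution requires the RHS to be a perfect cube.
Strategy: iterate y from -45 to 45, compute RHS = 24·y³ − 10, and check whether it is a (positive or negative) perfect cube.
Check small values of y:
  y = 0: RHS = -10 is not a perfect cube.
  y = 1: RHS = 14 is not a perfect cube.
  y = -1: RHS = -34 is not a perfect cube.
  y = 2: RHS = 182 is not a perfect cube.
  y = -2: RHS = -202 is not a perfect cube.
  y = 3: RHS = 638 is not a perfect cube.
  y = -3: RHS = -658 is not a perfect cube.
Continuing the search up to |y| = 45 finds no solutions either.
No (x, y) in the scanned range satisfies the equation.

No integer solutions with |y| ≤ 45.


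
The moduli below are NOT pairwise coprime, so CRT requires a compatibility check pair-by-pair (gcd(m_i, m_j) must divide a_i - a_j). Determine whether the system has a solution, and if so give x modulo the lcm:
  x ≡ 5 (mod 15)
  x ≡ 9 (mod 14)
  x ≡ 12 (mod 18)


Moduli 15, 14, 18 are not pairwise coprime, so CRT works modulo lcm(m_i) when all pairwise compatibility conditions hold.
Pairwise compatibility: gcd(m_i, m_j) must divide a_i - a_j for every pair.
Merge one congruence at a time:
  Start: x ≡ 5 (mod 15).
  Combine with x ≡ 9 (mod 14): gcd(15, 14) = 1; 9 - 5 = 4, which IS divisible by 1, so compatible.
    Write x = 5 + 15·t and substitute into x ≡ 9 (mod 14): 15·t ≡ 9 − 5 = 4 (mod 14).
    Reduce coefficients mod 14: 1·t ≡ 4 (mod 14).
    So t ≡ 4 (mod 14).
    Then x = 5 + 15·4 = 65, valid modulo lcm(15, 14) = 210: x ≡ 65 (mod 210).
  Combine with x ≡ 12 (mod 18): gcd(210, 18) = 6, and 12 - 65 = -53 is NOT divisible by 6.
    ⇒ system is inconsistent (no integer solution).

No solution (the system is inconsistent).


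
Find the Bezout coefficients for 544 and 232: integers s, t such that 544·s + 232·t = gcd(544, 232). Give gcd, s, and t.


Euclidean algorithm on (544, 232) — divide until remainder is 0:
  544 = 2 · 232 + 80
  232 = 2 · 80 + 72
  80 = 1 · 72 + 8
  72 = 9 · 8 + 0
gcd(544, 232) = 8.
Track Bezout coefficients alongside the remainders: start with r₀ = 544 = a·1 + b·0 (s = 1, t = 0) and r₁ = 232 = a·0 + b·1 (s = 0, t = 1); each new remainder r_{k+1} = r_{k-1} − q_k·r_k inherits s_{k+1} = s_{k-1} − q_k·s_k, t_{k+1} = t_{k-1} − q_k·t_k, so r_k = a·s_k + b·t_k at every step:
  q = 2: r = 80, s = 1 − 2·0 = 1, t = 0 − 2·1 = -2  (check: 544·1 + 232·(-2) = 80)
  q = 2: r = 72, s = 0 − 2·1 = -2, t = 1 − 2·(-2) = 5  (check: 544·(-2) + 232·5 = 72)
  q = 1: r = 8, s = 1 − 1·(-2) = 3, t = -2 − 1·5 = -7  (check: 544·3 + 232·(-7) = 8)
The row with r = 8 (the gcd) gives the Bezout coefficients s = 3, t = -7.
Result: 544 · (3) + 232 · (-7) = 8.

gcd(544, 232) = 8; s = 3, t = -7 (check: 544·3 + 232·(-7) = 8).


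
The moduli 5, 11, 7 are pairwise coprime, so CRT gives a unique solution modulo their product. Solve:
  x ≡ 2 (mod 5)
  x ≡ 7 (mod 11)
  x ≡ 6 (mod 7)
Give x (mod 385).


Moduli 5, 11, 7 are pairwise coprime; by CRT there is a unique solution modulo M = 5 · 11 · 7 = 385.
Solve pairwise, accumulating the modulus:
  Start with x ≡ 2 (mod 5).
  Combine with x ≡ 7 (mod 11): since gcd(5, 11) = 1, we get a unique residue mod 55.
    Write x = 2 + 5·t and substitute into x ≡ 7 (mod 11): 5·t ≡ 7 − 2 = 5 (mod 11).
    The inverse of 5 mod 11 is 9 (since 5·9 = 45 = 4·11 + 1), so t ≡ 9·5 = 45 ≡ 1 (mod 11).
    Then x = 2 + 5·1 = 7, valid modulo lcm(5, 11) = 55: x ≡ 7 (mod 55).
  Combine with x ≡ 6 (mod 7): since gcd(55, 7) = 1, we get a unique residue mod 385.
    Write x = 7 + 55·t and substitute into x ≡ 6 (mod 7): 55·t ≡ 6 − 7 = -1 (mod 7).
    Reduce coefficients mod 7: 6·t ≡ 6 (mod 7).
    The inverse of 6 mod 7 is 6 (since 6·6 = 36 = 5·7 + 1), so t ≡ 6·6 = 36 ≡ 1 (mod 7).
    Then x = 7 + 55·1 = 62, valid modulo lcm(55, 7) = 385: x ≡ 62 (mod 385).
Verify: 62 mod 5 = 2 ✓, 62 mod 11 = 7 ✓, 62 mod 7 = 6 ✓.

x ≡ 62 (mod 385).


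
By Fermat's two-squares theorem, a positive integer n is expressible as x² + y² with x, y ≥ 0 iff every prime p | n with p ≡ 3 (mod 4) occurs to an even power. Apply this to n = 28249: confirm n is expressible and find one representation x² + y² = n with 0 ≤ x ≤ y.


Step 1: Factor n = 28249 = 13 · 41 · 53.
Step 2: Check the mod-4 condition on each prime factor: 13 ≡ 1 (mod 4), exponent 1; 41 ≡ 1 (mod 4), exponent 1; 53 ≡ 1 (mod 4), exponent 1.
All primes ≡ 3 (mod 4) appear to even exponent (or don't appear), so by the two-squares theorem n IS expressible as a sum of two squares.
Step 3: Build a representation. Here n = 13 · 41 · 53 is a product of primes ≡ 1 (mod 4). Each prime p ≡ 1 (mod 4) is itself a sum of two squares; find a² by testing p − a² for a perfect square:
  13: 13 − 1² = 12, 13 − 2² = 9 = 3² ⇒ 13 = 2² + 3².
  41: 41 − 1² = 40, 41 − 2² = 37, 41 − 3² = 32, 41 − 4² = 25 = 5² ⇒ 41 = 4² + 5².
  53: 53 − 1² = 52, 53 − 2² = 49 = 7² ⇒ 53 = 2² + 7².
  Combine using the Brahmagupta–Fibonacci identity (a² + b²)(c² + d²) = (ac − bd)² + (ad + bc)² = (ac + bd)² + (ad − bc)²:
  13 · 41 = 533: from (2² + 3²)(4² + 5²), take (2·4 − 3·5, 2·5 + 3·4) = (8 − 15, 10 + 12) = (-7, 22); dropping signs (only squares matter) gives (7, 22); check 7² + 22² = 49 + 484 = 533 ✓.
  533 · 53 = 28249: from (7² + 22²)(2² + 7²), take (7·2 − 22·7, 7·7 + 22·2) = (14 − 154, 49 + 44) = (-140, 93); dropping signs (only squares matter) gives (140, 93); check 140² + 93² = 19600 + 8649 = 28249 ✓.
Step 4: Order so x ≤ y and verify: 93² + 140² = 8649 + 19600 = 28249 = n. ✓

n = 28249 = 93² + 140² (one valid representation with x ≤ y).


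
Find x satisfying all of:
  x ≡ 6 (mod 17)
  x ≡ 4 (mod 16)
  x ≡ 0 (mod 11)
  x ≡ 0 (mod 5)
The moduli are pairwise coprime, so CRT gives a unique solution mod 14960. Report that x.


Product of moduli M = 17 · 16 · 11 · 5 = 14960.
Merge one congruence at a time:
  Start: x ≡ 6 (mod 17).
  Combine with x ≡ 4 (mod 16); new modulus lcm = 272.
    Write x = 6 + 17·t and substitute into x ≡ 4 (mod 16): 17·t ≡ 4 − 6 = -2 (mod 16).
    Reduce coefficients mod 16: 1·t ≡ 14 (mod 16).
    So t ≡ 14 (mod 16).
    Then x = 6 + 17·14 = 244, valid modulo lcm(17, 16) = 272: x ≡ 244 (mod 272).
  Combine with x ≡ 0 (mod 11); new modulus lcm = 2992.
    Write x = 244 + 272·t and substitute into x ≡ 0 (mod 11): 272·t ≡ 0 − 244 = -244 (mod 11).
    Reduce coefficients mod 11: 8·t ≡ 9 (mod 11).
    The inverse of 8 mod 11 is 7 (since 8·7 = 56 = 5·11 + 1), so t ≡ 7·9 = 63 ≡ 8 (mod 11).
    Then x = 244 + 272·8 = 2420, valid modulo lcm(272, 11) = 2992: x ≡ 2420 (mod 2992).
  Combine with x ≡ 0 (mod 5); new modulus lcm = 14960.
    Write x = 2420 + 2992·t and substitute into x ≡ 0 (mod 5): 2992·t ≡ 0 − 2420 = -2420 (mod 5).
    Reduce coefficients mod 5: 2·t ≡ 0 (mod 5).
    The inverse of 2 mod 5 is 3 (since 2·3 = 6 = 1·5 + 1), so t ≡ 3·0 = 0 ≡ 0 (mod 5).
    Then x = 2420 + 2992·0 = 2420, valid modulo lcm(2992, 5) = 14960: x ≡ 2420 (mod 14960).
Verify against each original: 2420 mod 17 = 6, 2420 mod 16 = 4, 2420 mod 11 = 0, 2420 mod 5 = 0.

x ≡ 2420 (mod 14960).


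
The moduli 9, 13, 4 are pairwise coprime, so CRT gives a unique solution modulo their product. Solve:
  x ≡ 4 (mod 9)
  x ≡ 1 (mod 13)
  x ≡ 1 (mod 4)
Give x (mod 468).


Moduli 9, 13, 4 are pairwise coprime; by CRT there is a unique solution modulo M = 9 · 13 · 4 = 468.
Solve pairwise, accumulating the modulus:
  Start with x ≡ 4 (mod 9).
  Combine with x ≡ 1 (mod 13): since gcd(9, 13) = 1, we get a unique residue mod 117.
    Write x = 4 + 9·t and substitute into x ≡ 1 (mod 13): 9·t ≡ 1 − 4 = -3 (mod 13).
    Reduce coefficients mod 13: 9·t ≡ 10 (mod 13).
    The inverse of 9 mod 13 is 3 (since 9·3 = 27 = 2·13 + 1), so t ≡ 3·10 = 30 ≡ 4 (mod 13).
    Then x = 4 + 9·4 = 40, valid modulo lcm(9, 13) = 117: x ≡ 40 (mod 117).
  Combine with x ≡ 1 (mod 4): since gcd(117, 4) = 1, we get a unique residue mod 468.
    Write x = 40 + 117·t and substitute into x ≡ 1 (mod 4): 117·t ≡ 1 − 40 = -39 (mod 4).
    Reduce coefficients mod 4: 1·t ≡ 1 (mod 4).
    So t ≡ 1 (mod 4).
    Then x = 40 + 117·1 = 157, valid modulo lcm(117, 4) = 468: x ≡ 157 (mod 468).
Verify: 157 mod 9 = 4 ✓, 157 mod 13 = 1 ✓, 157 mod 4 = 1 ✓.

x ≡ 157 (mod 468).


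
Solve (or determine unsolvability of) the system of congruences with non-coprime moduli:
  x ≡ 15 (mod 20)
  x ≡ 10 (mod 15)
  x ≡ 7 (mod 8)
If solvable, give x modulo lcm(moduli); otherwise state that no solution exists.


Moduli 20, 15, 8 are not pairwise coprime, so CRT works modulo lcm(m_i) when all pairwise compatibility conditions hold.
Pairwise compatibility: gcd(m_i, m_j) must divide a_i - a_j for every pair.
Merge one congruence at a time:
  Start: x ≡ 15 (mod 20).
  Combine with x ≡ 10 (mod 15): gcd(20, 15) = 5; 10 - 15 = -5, which IS divisible by 5, so compatible.
    Write x = 15 + 20·t and substitute into x ≡ 10 (mod 15): 20·t ≡ 10 − 15 = -5 (mod 15).
    Divide the congruence (and modulus) by g = 5: 4·t ≡ -1 (mod 3).
    Reduce coefficients mod 3: 1·t ≡ 2 (mod 3).
    So t ≡ 2 (mod 3).
    Then x = 15 + 20·2 = 55, valid modulo lcm(20, 15) = 60: x ≡ 55 (mod 60).
  Combine with x ≡ 7 (mod 8): gcd(60, 8) = 4; 7 - 55 = -48, which IS divisible by 4, so compatible.
    Write x = 55 + 60·t and substitute into x ≡ 7 (mod 8): 60·t ≡ 7 − 55 = -48 (mod 8).
    Divide the congruence (and modulus) by g = 4: 15·t ≡ -12 (mod 2).
    Reduce coefficients mod 2: 1·t ≡ 0 (mod 2).
    So t ≡ 0 (mod 2).
    Then x = 55 + 60·0 = 55, valid modulo lcm(60, 8) = 120: x ≡ 55 (mod 120).
Verify: 55 mod 20 = 15, 55 mod 15 = 10, 55 mod 8 = 7.

x ≡ 55 (mod 120).


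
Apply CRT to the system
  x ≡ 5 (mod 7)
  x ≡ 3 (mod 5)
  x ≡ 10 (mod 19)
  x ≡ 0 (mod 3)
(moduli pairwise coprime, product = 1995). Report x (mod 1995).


Product of moduli M = 7 · 5 · 19 · 3 = 1995.
Merge one congruence at a time:
  Start: x ≡ 5 (mod 7).
  Combine with x ≡ 3 (mod 5); new modulus lcm = 35.
    Write x = 5 + 7·t and substitute into x ≡ 3 (mod 5): 7·t ≡ 3 − 5 = -2 (mod 5).
    Reduce coefficients mod 5: 2·t ≡ 3 (mod 5).
    The inverse of 2 mod 5 is 3 (since 2·3 = 6 = 1·5 + 1), so t ≡ 3·3 = 9 ≡ 4 (mod 5).
    Then x = 5 + 7·4 = 33, valid modulo lcm(7, 5) = 35: x ≡ 33 (mod 35).
  Combine with x ≡ 10 (mod 19); new modulus lcm = 665.
    Write x = 33 + 35·t and substitute into x ≡ 10 (mod 19): 35·t ≡ 10 − 33 = -23 (mod 19).
    Reduce coefficients mod 19: 16·t ≡ 15 (mod 19).
    The inverse of 16 mod 19 is 6 (since 16·6 = 96 = 5·19 + 1), so t ≡ 6·15 = 90 ≡ 14 (mod 19).
    Then x = 33 + 35·14 = 523, valid modulo lcm(35, 19) = 665: x ≡ 523 (mod 665).
  Combine with x ≡ 0 (mod 3); new modulus lcm = 1995.
    Write x = 523 + 665·t and substitute into x ≡ 0 (mod 3): 665·t ≡ 0 − 523 = -523 (mod 3).
    Reduce coefficients mod 3: 2·t ≡ 2 (mod 3).
    The inverse of 2 mod 3 is 2 (since 2·2 = 4 = 1·3 + 1), so t ≡ 2·2 = 4 ≡ 1 (mod 3).
    Then x = 523 + 665·1 = 1188, valid modulo lcm(665, 3) = 1995: x ≡ 1188 (mod 1995).
Verify against each original: 1188 mod 7 = 5, 1188 mod 5 = 3, 1188 mod 19 = 10, 1188 mod 3 = 0.

x ≡ 1188 (mod 1995).


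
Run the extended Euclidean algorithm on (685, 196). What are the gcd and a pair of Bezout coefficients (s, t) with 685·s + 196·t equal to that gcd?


Euclidean algorithm on (685, 196) — divide until remainder is 0:
  685 = 3 · 196 + 97
  196 = 2 · 97 + 2
  97 = 48 · 2 + 1
  2 = 2 · 1 + 0
gcd(685, 196) = 1.
Track Bezout coefficients alongside the remainders: start with r₀ = 685 = a·1 + b·0 (s = 1, t = 0) and r₁ = 196 = a·0 + b·1 (s = 0, t = 1); each new remainder r_{k+1} = r_{k-1} − q_k·r_k inherits s_{k+1} = s_{k-1} − q_k·s_k, t_{k+1} = t_{k-1} − q_k·t_k, so r_k = a·s_k + b·t_k at every step:
  q = 3: r = 97, s = 1 − 3·0 = 1, t = 0 − 3·1 = -3  (check: 685·1 + 196·(-3) = 97)
  q = 2: r = 2, s = 0 − 2·1 = -2, t = 1 − 2·(-3) = 7  (check: 685·(-2) + 196·7 = 2)
  q = 48: r = 1, s = 1 − 48·(-2) = 97, t = -3 − 48·7 = -339  (check: 685·97 + 196·(-339) = 1)
The row with r = 1 (the gcd) gives the Bezout coefficients s = 97, t = -339.
Result: 685 · (97) + 196 · (-339) = 1.

gcd(685, 196) = 1; s = 97, t = -339 (check: 685·97 + 196·(-339) = 1).


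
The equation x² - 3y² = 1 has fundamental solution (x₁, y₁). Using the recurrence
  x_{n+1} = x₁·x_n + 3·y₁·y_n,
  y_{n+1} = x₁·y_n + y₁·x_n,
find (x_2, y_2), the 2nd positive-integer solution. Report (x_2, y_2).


Step 1: Find the fundamental solution (x₁, y₁) of x² - 3y² = 1.
  Expand √3 as a continued fraction. a₀ = ⌊√3⌋ = 1; iterate m_{k+1} = d_k·a_k − m_k, d_{k+1} = (3 − m_{k+1}²)/d_k, a_{k+1} = ⌊(a₀ + m_{k+1})/d_{k+1}⌋ (starting m₀ = 0, d₀ = 1), with convergents p_k = a_k·p_{k-1} + p_{k-2}, q_k = a_k·q_{k-1} + q_{k-2} (p₋₁ = 1, q₋₁ = 0):
  k = 0: a₀ = 1; p₀/q₀ = 1/1; p₀² − 3·q₀² = 1 − 3 = -2.
  k = 1: m = 1, d = 2, a = ⌊(1 + 1)/2⌋ = 1; p/q = (1·1 + 1)/(1·1 + 0) = 2/1; p² − 3·q² = 4 − 3 = 1.
  The first convergent with p² − 3·q² = 1 gives the fundamental solution (x₁, y₁) = (2, 1).
Step 2: Apply the recurrence (x_{n+1}, y_{n+1}) = (x₁x_n + 3y₁y_n, x₁y_n + y₁x_n) repeatedly.
  From (x_1, y_1) = (2, 1): x_2 = 2·2 + 3·1·1 = 7; y_2 = 2·1 + 1·2 = 4.
Step 3: Verify x_2² - 3·y_2² = 49 - 48 = 1 (should be 1). ✓

(x_1, y_1) = (2, 1); (x_2, y_2) = (7, 4).


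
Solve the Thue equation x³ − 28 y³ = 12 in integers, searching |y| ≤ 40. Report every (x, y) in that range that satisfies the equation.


The equation is x³ - 28y³ = 12. For fixed y, x³ = 28·y³ + 12, so a solution requires the RHS to be a perfect cube.
Strategy: iterate y from -40 to 40, compute RHS = 28·y³ + 12, and check whether it is a (positive or negative) perfect cube.
Check small values of y:
  y = 0: RHS = 12 is not a perfect cube.
  y = 1: RHS = 40 is not a perfect cube.
  y = -1: RHS = -16 is not a perfect cube.
  y = 2: RHS = 236 is not a perfect cube.
  y = -2: RHS = -212 is not a perfect cube.
  y = 3: RHS = 768 is not a perfect cube.
  y = -3: RHS = -744 is not a perfect cube.
Continuing the search up to |y| = 40 finds no solutions either.
No (x, y) in the scanned range satisfies the equation.

No integer solutions with |y| ≤ 40.


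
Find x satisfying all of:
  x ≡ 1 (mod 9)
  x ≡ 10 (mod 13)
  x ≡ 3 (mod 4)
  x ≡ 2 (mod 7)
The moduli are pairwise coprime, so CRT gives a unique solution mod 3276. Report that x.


Product of moduli M = 9 · 13 · 4 · 7 = 3276.
Merge one congruence at a time:
  Start: x ≡ 1 (mod 9).
  Combine with x ≡ 10 (mod 13); new modulus lcm = 117.
    Write x = 1 + 9·t and substitute into x ≡ 10 (mod 13): 9·t ≡ 10 − 1 = 9 (mod 13).
    The inverse of 9 mod 13 is 3 (since 9·3 = 27 = 2·13 + 1), so t ≡ 3·9 = 27 ≡ 1 (mod 13).
    Then x = 1 + 9·1 = 10, valid modulo lcm(9, 13) = 117: x ≡ 10 (mod 117).
  Combine with x ≡ 3 (mod 4); new modulus lcm = 468.
    Write x = 10 + 117·t and substitute into x ≡ 3 (mod 4): 117·t ≡ 3 − 10 = -7 (mod 4).
    Reduce coefficients mod 4: 1·t ≡ 1 (mod 4).
    So t ≡ 1 (mod 4).
    Then x = 10 + 117·1 = 127, valid modulo lcm(117, 4) = 468: x ≡ 127 (mod 468).
  Combine with x ≡ 2 (mod 7); new modulus lcm = 3276.
    Write x = 127 + 468·t and substitute into x ≡ 2 (mod 7): 468·t ≡ 2 − 127 = -125 (mod 7).
    Reduce coefficients mod 7: 6·t ≡ 1 (mod 7).
    The inverse of 6 mod 7 is 6 (since 6·6 = 36 = 5·7 + 1), so t ≡ 6·1 = 6 ≡ 6 (mod 7).
    Then x = 127 + 468·6 = 2935, valid modulo lcm(468, 7) = 3276: x ≡ 2935 (mod 3276).
Verify against each original: 2935 mod 9 = 1, 2935 mod 13 = 10, 2935 mod 4 = 3, 2935 mod 7 = 2.

x ≡ 2935 (mod 3276).


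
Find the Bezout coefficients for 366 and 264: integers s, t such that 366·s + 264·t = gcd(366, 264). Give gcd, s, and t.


Euclidean algorithm on (366, 264) — divide until remainder is 0:
  366 = 1 · 264 + 102
  264 = 2 · 102 + 60
  102 = 1 · 60 + 42
  60 = 1 · 42 + 18
  42 = 2 · 18 + 6
  18 = 3 · 6 + 0
gcd(366, 264) = 6.
Track Bezout coefficients alongside the remainders: start with r₀ = 366 = a·1 + b·0 (s = 1, t = 0) and r₁ = 264 = a·0 + b·1 (s = 0, t = 1); each new remainder r_{k+1} = r_{k-1} − q_k·r_k inherits s_{k+1} = s_{k-1} − q_k·s_k, t_{k+1} = t_{k-1} − q_k·t_k, so r_k = a·s_k + b·t_k at every step:
  q = 1: r = 102, s = 1 − 1·0 = 1, t = 0 − 1·1 = -1  (check: 366·1 + 264·(-1) = 102)
  q = 2: r = 60, s = 0 − 2·1 = -2, t = 1 − 2·(-1) = 3  (check: 366·(-2) + 264·3 = 60)
  q = 1: r = 42, s = 1 − 1·(-2) = 3, t = -1 − 1·3 = -4  (check: 366·3 + 264·(-4) = 42)
  q = 1: r = 18, s = -2 − 1·3 = -5, t = 3 − 1·(-4) = 7  (check: 366·(-5) + 264·7 = 18)
  q = 2: r = 6, s = 3 − 2·(-5) = 13, t = -4 − 2·7 = -18  (check: 366·13 + 264·(-18) = 6)
The row with r = 6 (the gcd) gives the Bezout coefficients s = 13, t = -18.
Result: 366 · (13) + 264 · (-18) = 6.

gcd(366, 264) = 6; s = 13, t = -18 (check: 366·13 + 264·(-18) = 6).


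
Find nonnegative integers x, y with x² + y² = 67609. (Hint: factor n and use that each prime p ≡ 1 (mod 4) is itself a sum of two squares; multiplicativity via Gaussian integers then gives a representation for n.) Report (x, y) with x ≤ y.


Step 1: Factor n = 67609 = 17 · 41 · 97.
Step 2: Check the mod-4 condition on each prime factor: 17 ≡ 1 (mod 4), exponent 1; 41 ≡ 1 (mod 4), exponent 1; 97 ≡ 1 (mod 4), exponent 1.
All primes ≡ 3 (mod 4) appear to even exponent (or don't appear), so by the two-squares theorem n IS expressible as a sum of two squares.
Step 3: Build a representation. Here n = 17 · 41 · 97 is a product of primes ≡ 1 (mod 4). Each prime p ≡ 1 (mod 4) is itself a sum of two squares; find a² by testing p − a² for a perfect square:
  17: 17 − 1² = 16 = 4² ⇒ 17 = 1² + 4².
  41: 41 − 1² = 40, 41 − 2² = 37, 41 − 3² = 32, 41 − 4² = 25 = 5² ⇒ 41 = 4² + 5².
  97: 97 − 1² = 96, 97 − 2² = 93, 97 − 3² = 88, 97 − 4² = 81 = 9² ⇒ 97 = 4² + 9².
  Combine using the Brahmagupta–Fibonacci identity (a² + b²)(c² + d²) = (ac − bd)² + (ad + bc)² = (ac + bd)² + (ad − bc)²:
  17 · 41 = 697: from (1² + 4²)(4² + 5²), take (1·4 − 4·5, 1·5 + 4·4) = (4 − 20, 5 + 16) = (-16, 21); dropping signs (only squares matter) gives (16, 21); check 16² + 21² = 256 + 441 = 697 ✓.
  697 · 97 = 67609: from (16² + 21²)(4² + 9²), take (16·4 − 21·9, 16·9 + 21·4) = (64 − 189, 144 + 84) = (-125, 228); dropping signs (only squares matter) gives (125, 228); check 125² + 228² = 15625 + 51984 = 67609 ✓.
Step 4: Order so x ≤ y and verify: 125² + 228² = 15625 + 51984 = 67609 = n. ✓

n = 67609 = 125² + 228² (one valid representation with x ≤ y).
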